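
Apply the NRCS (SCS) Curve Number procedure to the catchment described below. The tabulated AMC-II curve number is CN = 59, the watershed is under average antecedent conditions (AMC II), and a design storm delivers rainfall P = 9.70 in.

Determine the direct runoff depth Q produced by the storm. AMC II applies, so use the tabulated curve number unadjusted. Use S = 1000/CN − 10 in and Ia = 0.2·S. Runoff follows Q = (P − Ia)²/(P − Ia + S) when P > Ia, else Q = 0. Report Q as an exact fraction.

AMC II — tabulated CN = 59 applies directly.
Retention S: 1000/CN − 10 with CN=59.000 → S = 410/59 ≈ 6.949 in
Ia = 0.2·(410/59) = 82/59 in ≈ 1.390 in
Excess rainfall: 9.700 − 1.390 = 8.310 in; P > Ia so Q > 0
Q = (4903/590)²/((4903/590) + 410/59) = (24039409/348100)/(9003/590) = 24039409/5311770 in ≈ 4.526 in

Q = 24039409/5311770 in ≈ 4.526 in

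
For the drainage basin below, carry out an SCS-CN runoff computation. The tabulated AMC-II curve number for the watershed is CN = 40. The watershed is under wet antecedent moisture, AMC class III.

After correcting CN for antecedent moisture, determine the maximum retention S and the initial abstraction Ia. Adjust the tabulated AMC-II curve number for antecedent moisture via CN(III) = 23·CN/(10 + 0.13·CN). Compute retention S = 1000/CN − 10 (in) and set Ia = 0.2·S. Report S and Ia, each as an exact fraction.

S = 150/23 in ≈ 6.522 in; Ia = 30/23 in ≈ 1.304 in

CN(III) from CN(II)=40: (23·40)/(10 + 0.13·40) = 1150/19 ≈ 60.526
Retention S: 1000/CN − 10 with CN=60.526 → S = 150/23 ≈ 6.522 in
Ia = 0.2S: 0.2·6.522 = 1.304 in (exactly 30/23)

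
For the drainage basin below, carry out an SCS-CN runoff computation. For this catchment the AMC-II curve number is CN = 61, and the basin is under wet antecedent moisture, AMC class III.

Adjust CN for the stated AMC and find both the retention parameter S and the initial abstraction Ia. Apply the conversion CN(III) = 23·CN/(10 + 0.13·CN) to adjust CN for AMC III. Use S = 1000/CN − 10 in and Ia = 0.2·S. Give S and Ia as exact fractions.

S = 3900/1403 in ≈ 2.780 in; Ia = 780/1403 in ≈ 0.556 in

Adjust CN=61 to AMC III: 23·61/(10 + 0.13·61) → 1403 ÷ (1793/100) = 140300/1793 ≈ 78.249
Retention S: 1000/CN − 10 with CN=78.249 → S = 3900/1403 ≈ 2.780 in
Ia = 0.2S: 0.2·2.780 = 0.556 in (exactly 780/1403)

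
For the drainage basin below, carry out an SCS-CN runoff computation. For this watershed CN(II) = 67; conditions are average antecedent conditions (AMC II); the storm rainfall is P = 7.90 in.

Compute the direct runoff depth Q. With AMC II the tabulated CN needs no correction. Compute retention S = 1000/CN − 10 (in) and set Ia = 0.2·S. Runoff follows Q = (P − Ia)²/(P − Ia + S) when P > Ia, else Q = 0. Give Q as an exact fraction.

Q = 21464689/5315110 in ≈ 4.038 in

AMC II — tabulated CN = 67 applies directly.
Retention S: 1000/CN − 10 with CN=67.000 → S = 330/67 ≈ 4.925 in
Initial abstraction Ia = S/5 = (330/67)/5 = 66/67 ≈ 0.985 in
Since P=7.900 > Ia=0.985: effective rainfall P−Ia = 4633/670 in
Q: (4633/670)² ÷ (7933/670) = 21464689/5315110 in (≈ 4.038 in)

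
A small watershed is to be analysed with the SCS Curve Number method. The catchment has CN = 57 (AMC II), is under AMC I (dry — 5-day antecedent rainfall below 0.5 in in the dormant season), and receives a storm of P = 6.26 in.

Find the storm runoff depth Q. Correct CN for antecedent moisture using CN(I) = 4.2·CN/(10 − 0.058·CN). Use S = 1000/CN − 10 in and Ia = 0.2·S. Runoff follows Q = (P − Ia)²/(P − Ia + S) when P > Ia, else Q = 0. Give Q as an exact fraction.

Adjust CN=57 to AMC I: 4.2·57/(10 − 0.058·57) → (1197/5) ÷ (3347/500) = 119700/3347 ≈ 35.763
S = 1000/(119700/3347) − 10 = 21500/1197 in ≈ 17.962 in
Ia = 0.2·(21500/1197) = 4300/1197 in ≈ 3.592 in
P − Ia = 6.260 − 3.592 = 159661/59850 ≈ 2.668 in (> 0, runoff occurs)
Runoff Q = (P−Ia)²/(P−Ia+S) = (2.668)²/(2.668+17.962) = 25491634921/73894460850 ≈ 0.345 in

Q = 25491634921/73894460850 in ≈ 0.345 in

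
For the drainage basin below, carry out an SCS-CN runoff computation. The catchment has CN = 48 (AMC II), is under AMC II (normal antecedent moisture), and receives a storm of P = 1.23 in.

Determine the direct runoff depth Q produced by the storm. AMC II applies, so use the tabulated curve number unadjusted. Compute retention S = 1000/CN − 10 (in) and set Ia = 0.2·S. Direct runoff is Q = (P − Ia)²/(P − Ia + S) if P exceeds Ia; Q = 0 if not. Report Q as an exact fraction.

Average conditions: CN = 48 (no AMC adjustment).
Max retention: S = 1000/48 − 10 = 65/6 in (≈ 10.833 in)
Initial abstraction Ia = S/5 = (65/6)/5 = 13/6 ≈ 2.167 in
P = 1.230 ≤ Ia = 2.167 in: entire storm abstracted, Q = 0.

Q = 0 in ≈ 0.000 in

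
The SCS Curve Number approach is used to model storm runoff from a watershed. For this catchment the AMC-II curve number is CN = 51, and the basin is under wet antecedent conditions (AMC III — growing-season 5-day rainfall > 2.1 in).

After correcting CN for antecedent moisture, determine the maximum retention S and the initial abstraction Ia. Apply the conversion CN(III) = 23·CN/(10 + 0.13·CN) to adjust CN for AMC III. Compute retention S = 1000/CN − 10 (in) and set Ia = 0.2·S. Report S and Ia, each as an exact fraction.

Adjust CN=51 to AMC III: 23·51/(10 + 0.13·51) → 1173 ÷ (1663/100) = 117300/1663 ≈ 70.535
Max retention: S = 1000/(117300/1663) − 10 = 4900/1173 in (≈ 4.177 in)
Ia = 0.2S: 0.2·4.177 = 0.835 in (exactly 980/1173)

S = 4900/1173 in ≈ 4.177 in; Ia = 980/1173 in ≈ 0.835 in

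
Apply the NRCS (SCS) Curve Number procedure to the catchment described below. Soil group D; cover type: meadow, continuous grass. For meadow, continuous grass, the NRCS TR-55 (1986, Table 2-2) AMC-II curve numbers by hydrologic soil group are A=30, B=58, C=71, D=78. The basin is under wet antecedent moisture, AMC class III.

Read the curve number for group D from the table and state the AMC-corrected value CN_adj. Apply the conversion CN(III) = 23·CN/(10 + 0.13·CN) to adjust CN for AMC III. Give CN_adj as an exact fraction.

NRCS table: meadow, continuous grass, soil group D → CN(II) = 78
Wet (AMC III): CN(III) = 23·78/(10 + 0.13·78) = 1794/(1007/50) = 89700/1007 ≈ 89.076

CN_adj = 89700/1007 ≈ 89.076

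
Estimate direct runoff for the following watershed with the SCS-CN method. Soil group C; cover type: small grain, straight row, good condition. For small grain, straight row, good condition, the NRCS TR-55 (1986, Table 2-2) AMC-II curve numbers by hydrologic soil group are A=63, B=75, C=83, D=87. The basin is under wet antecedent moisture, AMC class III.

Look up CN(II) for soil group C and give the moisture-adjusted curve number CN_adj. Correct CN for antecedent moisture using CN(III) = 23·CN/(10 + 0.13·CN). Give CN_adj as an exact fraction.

CN_adj = 190900/2079 ≈ 91.823

NRCS table: small grain, straight row, good condition, soil group C → CN(II) = 83
CN(III) from CN(II)=83: (23·83)/(10 + 0.13·83) = 190900/2079 ≈ 91.823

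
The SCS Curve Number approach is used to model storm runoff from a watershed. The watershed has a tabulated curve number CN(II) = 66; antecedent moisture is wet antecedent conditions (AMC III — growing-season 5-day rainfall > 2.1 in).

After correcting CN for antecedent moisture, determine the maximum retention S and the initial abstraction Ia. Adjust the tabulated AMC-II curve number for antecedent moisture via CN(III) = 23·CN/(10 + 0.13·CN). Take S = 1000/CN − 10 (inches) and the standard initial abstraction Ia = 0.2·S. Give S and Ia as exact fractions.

S = 1700/759 in ≈ 2.240 in; Ia = 340/759 in ≈ 0.448 in

Adjust CN=66 to AMC III: 23·66/(10 + 0.13·66) → 1518 ÷ (929/50) = 75900/929 ≈ 81.701
Max retention: S = 1000/(75900/929) − 10 = 1700/759 in (≈ 2.240 in)
Ia = 0.2·(1700/759) = 340/759 in ≈ 0.448 in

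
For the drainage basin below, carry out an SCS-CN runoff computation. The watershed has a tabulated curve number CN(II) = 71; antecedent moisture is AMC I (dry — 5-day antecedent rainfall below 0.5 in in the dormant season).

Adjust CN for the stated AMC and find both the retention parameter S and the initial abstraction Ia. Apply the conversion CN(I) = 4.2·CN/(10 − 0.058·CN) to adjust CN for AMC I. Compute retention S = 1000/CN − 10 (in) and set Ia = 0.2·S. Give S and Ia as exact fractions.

Dry (AMC I): CN(I) = 4.2·71/(10 − 0.058·71) = (1491/5)/(2941/500) = 149100/2941 ≈ 50.697
Retention S: 1000/CN − 10 with CN=50.697 → S = 14500/1491 ≈ 9.725 in
Ia = 0.2·(14500/1491) = 2900/1491 in ≈ 1.945 in

S = 14500/1491 in ≈ 9.725 in; Ia = 2900/1491 in ≈ 1.945 in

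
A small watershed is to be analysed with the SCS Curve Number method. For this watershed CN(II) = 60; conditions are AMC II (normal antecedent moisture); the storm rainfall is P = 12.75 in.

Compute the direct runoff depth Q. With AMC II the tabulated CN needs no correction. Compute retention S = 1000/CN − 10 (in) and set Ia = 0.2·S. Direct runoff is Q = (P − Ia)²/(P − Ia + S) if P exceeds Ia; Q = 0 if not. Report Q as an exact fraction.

Average conditions: CN = 60 (no AMC adjustment).
Max retention: S = 1000/60 − 10 = 20/3 in (≈ 6.667 in)
Initial abstraction Ia = S/5 = (20/3)/5 = 4/3 ≈ 1.333 in
Since P=12.750 > Ia=1.333: effective rainfall P−Ia = 137/12 in
Q = (137/12)²/((137/12) + 20/3) = (18769/144)/(217/12) = 18769/2604 in ≈ 7.208 in

Q = 18769/2604 in ≈ 7.208 in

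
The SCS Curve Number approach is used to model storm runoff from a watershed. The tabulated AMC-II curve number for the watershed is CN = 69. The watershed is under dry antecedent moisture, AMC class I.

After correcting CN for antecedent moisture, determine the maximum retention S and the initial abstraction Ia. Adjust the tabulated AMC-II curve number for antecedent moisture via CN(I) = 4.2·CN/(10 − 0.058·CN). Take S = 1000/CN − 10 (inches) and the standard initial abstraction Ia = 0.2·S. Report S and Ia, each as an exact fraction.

S = 15500/1449 in ≈ 10.697 in; Ia = 3100/1449 in ≈ 2.139 in

CN(I) from CN(II)=69: (4.2·69)/(10 − 0.058·69) = 144900/2999 ≈ 48.316
S = 1000/(144900/2999) − 10 = 15500/1449 in ≈ 10.697 in
Ia = 0.2·(15500/1449) = 3100/1449 in ≈ 2.139 in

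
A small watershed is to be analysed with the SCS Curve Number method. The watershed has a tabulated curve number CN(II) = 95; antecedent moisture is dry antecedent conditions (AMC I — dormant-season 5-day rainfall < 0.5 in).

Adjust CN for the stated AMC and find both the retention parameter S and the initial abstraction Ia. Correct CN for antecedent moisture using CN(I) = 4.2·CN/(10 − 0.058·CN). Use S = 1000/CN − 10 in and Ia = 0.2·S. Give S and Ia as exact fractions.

Adjust CN=95 to AMC I: 4.2·95/(10 − 0.058·95) → 399 ÷ (449/100) = 39900/449 ≈ 88.864
S = 1000/(39900/449) − 10 = 500/399 in ≈ 1.253 in
Ia = 0.2S: 0.2·1.253 = 0.251 in (exactly 100/399)

S = 500/399 in ≈ 1.253 in; Ia = 100/399 in ≈ 0.251 in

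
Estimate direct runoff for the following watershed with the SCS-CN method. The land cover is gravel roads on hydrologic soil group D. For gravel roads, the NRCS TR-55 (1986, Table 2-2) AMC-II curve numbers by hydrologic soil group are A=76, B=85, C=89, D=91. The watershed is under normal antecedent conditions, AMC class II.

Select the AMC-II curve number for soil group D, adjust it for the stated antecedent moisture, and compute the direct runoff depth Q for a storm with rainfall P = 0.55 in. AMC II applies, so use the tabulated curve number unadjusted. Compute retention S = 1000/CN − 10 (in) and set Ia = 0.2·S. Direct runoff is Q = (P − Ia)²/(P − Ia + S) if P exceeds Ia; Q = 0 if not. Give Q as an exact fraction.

NRCS table: gravel roads, soil group D → CN(II) = 91
CN(II) = 91; AMC II needs no correction.
Retention S: 1000/CN − 10 with CN=91.000 → S = 90/91 ≈ 0.989 in
Ia = 0.2S: 0.2·0.989 = 0.198 in (exactly 18/91)
P − Ia = 0.550 − 0.198 = 641/1820 ≈ 0.352 in (> 0, runoff occurs)
Runoff Q = (P−Ia)²/(P−Ia+S) = (0.352)²/(0.352+0.989) = 410881/4442620 ≈ 0.092 in

Q = 410881/4442620 in ≈ 0.092 in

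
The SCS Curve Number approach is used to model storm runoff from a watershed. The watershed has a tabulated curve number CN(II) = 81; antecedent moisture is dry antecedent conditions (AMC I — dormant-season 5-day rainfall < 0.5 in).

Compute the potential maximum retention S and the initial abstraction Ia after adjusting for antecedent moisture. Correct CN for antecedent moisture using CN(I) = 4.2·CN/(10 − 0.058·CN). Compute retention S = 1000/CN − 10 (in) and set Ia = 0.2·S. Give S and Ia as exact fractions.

S = 9500/1701 in ≈ 5.585 in; Ia = 1900/1701 in ≈ 1.117 in

Dry (AMC I): CN(I) = 4.2·81/(10 − 0.058·81) = (1701/5)/(2651/500) = 170100/2651 ≈ 64.164
Max retention: S = 1000/(170100/2651) − 10 = 9500/1701 in (≈ 5.585 in)
Ia = 0.2·(9500/1701) = 1900/1701 in ≈ 1.117 in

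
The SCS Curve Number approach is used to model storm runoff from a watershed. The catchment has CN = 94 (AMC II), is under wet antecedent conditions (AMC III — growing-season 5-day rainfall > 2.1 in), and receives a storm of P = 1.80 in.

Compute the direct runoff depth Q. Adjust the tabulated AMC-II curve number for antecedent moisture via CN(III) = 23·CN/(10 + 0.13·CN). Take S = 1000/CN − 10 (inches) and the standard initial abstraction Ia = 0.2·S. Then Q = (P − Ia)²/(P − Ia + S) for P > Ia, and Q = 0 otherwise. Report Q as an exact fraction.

Q = 29635347/19690415 in ≈ 1.505 in

Adjust CN=94 to AMC III: 23·94/(10 + 0.13·94) → 2162 ÷ (1111/50) = 108100/1111 ≈ 97.300
S = 1000/(108100/1111) − 10 = 300/1081 in ≈ 0.278 in
Ia = 0.2·(300/1081) = 60/1081 in ≈ 0.056 in
P − Ia = 1.800 − 0.056 = 9429/5405 ≈ 1.744 in (> 0, runoff occurs)
Runoff Q = (P−Ia)²/(P−Ia+S) = (1.744)²/(1.744+0.278) = 29635347/19690415 ≈ 1.505 in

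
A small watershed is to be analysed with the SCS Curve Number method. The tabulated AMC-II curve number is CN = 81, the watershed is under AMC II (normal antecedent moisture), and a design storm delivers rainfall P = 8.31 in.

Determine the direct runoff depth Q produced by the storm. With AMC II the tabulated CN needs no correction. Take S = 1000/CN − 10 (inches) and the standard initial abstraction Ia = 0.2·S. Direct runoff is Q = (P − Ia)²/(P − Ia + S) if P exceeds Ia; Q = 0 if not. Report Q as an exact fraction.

AMC II — tabulated CN = 81 applies directly.
Retention S: 1000/CN − 10 with CN=81.000 → S = 190/81 ≈ 2.346 in
Ia = 0.2·(190/81) = 38/81 in ≈ 0.469 in
Since P=8.310 > Ia=0.469: effective rainfall P−Ia = 63511/8100 in
Runoff Q = (P−Ia)²/(P−Ia+S) = (7.841)²/(7.841+2.346) = 4033647121/668339100 ≈ 6.035 in

Q = 4033647121/668339100 in ≈ 6.035 in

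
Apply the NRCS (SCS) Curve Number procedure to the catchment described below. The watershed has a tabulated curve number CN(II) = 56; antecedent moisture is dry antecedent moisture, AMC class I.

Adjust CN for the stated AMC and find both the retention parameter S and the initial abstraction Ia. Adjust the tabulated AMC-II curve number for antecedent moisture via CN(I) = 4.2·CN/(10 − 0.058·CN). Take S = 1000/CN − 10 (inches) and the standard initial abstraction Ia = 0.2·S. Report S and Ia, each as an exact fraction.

S = 2750/147 in ≈ 18.707 in; Ia = 550/147 in ≈ 3.741 in

CN(I) from CN(II)=56: (4.2·56)/(10 − 0.058·56) = 7350/211 ≈ 34.834
Retention S: 1000/CN − 10 with CN=34.834 → S = 2750/147 ≈ 18.707 in
Initial abstraction Ia = S/5 = (2750/147)/5 = 550/147 ≈ 3.741 in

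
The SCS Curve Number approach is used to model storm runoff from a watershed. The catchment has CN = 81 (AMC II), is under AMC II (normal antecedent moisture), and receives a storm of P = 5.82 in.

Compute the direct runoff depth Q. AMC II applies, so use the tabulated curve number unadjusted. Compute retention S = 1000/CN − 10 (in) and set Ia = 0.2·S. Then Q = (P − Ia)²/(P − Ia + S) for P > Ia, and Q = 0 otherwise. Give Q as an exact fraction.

AMC II — tabulated CN = 81 applies directly.
Retention S: 1000/CN − 10 with CN=81.000 → S = 190/81 ≈ 2.346 in
Initial abstraction Ia = S/5 = (190/81)/5 = 38/81 ≈ 0.469 in
Excess rainfall: 5.820 − 0.469 = 5.351 in; P > Ia so Q > 0
Runoff Q = (P−Ia)²/(P−Ia+S) = (5.351)²/(5.351+2.346) = 469632241/126242550 ≈ 3.720 in

Q = 469632241/126242550 in ≈ 3.720 in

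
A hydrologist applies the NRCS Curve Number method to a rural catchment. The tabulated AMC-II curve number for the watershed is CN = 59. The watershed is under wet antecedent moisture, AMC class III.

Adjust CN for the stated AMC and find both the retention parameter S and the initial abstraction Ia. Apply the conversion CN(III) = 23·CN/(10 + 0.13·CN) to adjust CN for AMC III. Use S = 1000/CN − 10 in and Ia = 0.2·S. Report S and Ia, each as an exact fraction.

Wet (AMC III): CN(III) = 23·59/(10 + 0.13·59) = 1357/(1767/100) = 135700/1767 ≈ 76.797
Max retention: S = 1000/(135700/1767) − 10 = 4100/1357 in (≈ 3.021 in)
Ia = 0.2·(4100/1357) = 820/1357 in ≈ 0.604 in

S = 4100/1357 in ≈ 3.021 in; Ia = 820/1357 in ≈ 0.604 in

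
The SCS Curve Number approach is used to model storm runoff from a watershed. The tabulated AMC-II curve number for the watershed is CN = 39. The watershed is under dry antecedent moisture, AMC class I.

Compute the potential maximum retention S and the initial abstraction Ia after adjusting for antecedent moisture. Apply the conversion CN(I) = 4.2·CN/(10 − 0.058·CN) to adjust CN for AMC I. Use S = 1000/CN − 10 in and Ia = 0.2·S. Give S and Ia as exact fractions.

CN(I) from CN(II)=39: (4.2·39)/(10 − 0.058·39) = 81900/3869 ≈ 21.168
Max retention: S = 1000/(81900/3869) − 10 = 30500/819 in (≈ 37.241 in)
Ia = 0.2·(30500/819) = 6100/819 in ≈ 7.448 in

S = 30500/819 in ≈ 37.241 in; Ia = 6100/819 in ≈ 7.448 in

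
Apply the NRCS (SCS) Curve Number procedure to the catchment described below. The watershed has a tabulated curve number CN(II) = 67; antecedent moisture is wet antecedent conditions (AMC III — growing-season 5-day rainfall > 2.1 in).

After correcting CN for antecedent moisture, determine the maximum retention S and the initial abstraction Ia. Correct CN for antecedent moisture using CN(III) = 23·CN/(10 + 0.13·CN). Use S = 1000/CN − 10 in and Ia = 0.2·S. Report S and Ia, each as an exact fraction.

S = 3300/1541 in ≈ 2.141 in; Ia = 660/1541 in ≈ 0.428 in

Adjust CN=67 to AMC III: 23·67/(10 + 0.13·67) → 1541 ÷ (1871/100) = 154100/1871 ≈ 82.362
S = 1000/(154100/1871) − 10 = 3300/1541 in ≈ 2.141 in
Ia = 0.2S: 0.2·2.141 = 0.428 in (exactly 660/1541)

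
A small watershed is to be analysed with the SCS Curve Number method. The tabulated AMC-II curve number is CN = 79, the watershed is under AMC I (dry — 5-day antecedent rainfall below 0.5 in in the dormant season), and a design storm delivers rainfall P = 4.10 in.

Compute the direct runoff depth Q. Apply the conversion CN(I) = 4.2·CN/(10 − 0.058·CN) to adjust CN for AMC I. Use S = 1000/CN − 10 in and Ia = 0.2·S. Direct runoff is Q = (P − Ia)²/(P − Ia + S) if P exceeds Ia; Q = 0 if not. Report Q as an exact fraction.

CN(I) from CN(II)=79: (4.2·79)/(10 − 0.058·79) = 7900/129 ≈ 61.240
Max retention: S = 1000/(7900/129) − 10 = 500/79 in (≈ 6.329 in)
Ia = 0.2·(500/79) = 100/79 in ≈ 1.266 in
P − Ia = 4.100 − 1.266 = 2239/790 ≈ 2.834 in (> 0, runoff occurs)
Q = (2239/790)²/((2239/790) + 500/79) = (5013121/624100)/(7239/790) = 5013121/5718810 in ≈ 0.877 in

Q = 5013121/5718810 in ≈ 0.877 in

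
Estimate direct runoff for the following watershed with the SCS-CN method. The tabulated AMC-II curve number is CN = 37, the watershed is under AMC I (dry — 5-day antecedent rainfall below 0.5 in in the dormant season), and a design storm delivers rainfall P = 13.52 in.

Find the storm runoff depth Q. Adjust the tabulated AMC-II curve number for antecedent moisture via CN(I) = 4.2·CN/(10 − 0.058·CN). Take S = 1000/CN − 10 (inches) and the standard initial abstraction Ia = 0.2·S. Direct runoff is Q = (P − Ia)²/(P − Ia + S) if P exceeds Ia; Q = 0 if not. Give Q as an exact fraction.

Q = 12530018/19659025 in ≈ 0.637 in

Adjust CN=37 to AMC I: 4.2·37/(10 − 0.058·37) → (777/5) ÷ (3927/500) = 3700/187 ≈ 19.786
Retention S: 1000/CN − 10 with CN=19.786 → S = 1500/37 ≈ 40.541 in
Initial abstraction Ia = S/5 = (1500/37)/5 = 300/37 ≈ 8.108 in
Excess rainfall: 13.520 − 8.108 = 5.412 in; P > Ia so Q > 0
Q = (5006/925)²/((5006/925) + 1500/37) = (25060036/855625)/(42506/925) = 12530018/19659025 in ≈ 0.637 in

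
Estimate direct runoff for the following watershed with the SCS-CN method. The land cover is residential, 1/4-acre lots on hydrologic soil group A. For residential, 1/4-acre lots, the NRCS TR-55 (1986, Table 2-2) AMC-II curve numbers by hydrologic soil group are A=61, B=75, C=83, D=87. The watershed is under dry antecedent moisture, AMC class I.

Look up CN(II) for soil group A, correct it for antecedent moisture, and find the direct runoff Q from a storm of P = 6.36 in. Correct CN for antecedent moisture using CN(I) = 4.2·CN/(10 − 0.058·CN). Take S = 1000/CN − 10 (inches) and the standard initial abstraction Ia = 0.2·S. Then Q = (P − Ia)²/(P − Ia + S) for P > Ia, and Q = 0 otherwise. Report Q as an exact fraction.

NRCS table: residential, 1/4-acre lots, soil group A → CN(II) = 61
Dry (AMC I): CN(I) = 4.2·61/(10 − 0.058·61) = (1281/5)/(3231/500) = 42700/1077 ≈ 39.647
S = 1000/(42700/1077) − 10 = 6500/427 in ≈ 15.222 in
Initial abstraction Ia = S/5 = (6500/427)/5 = 1300/427 ≈ 3.044 in
Since P=6.360 > Ia=3.044: effective rainfall P−Ia = 35393/10675 in
Runoff Q = (P−Ia)²/(P−Ia+S) = (3.316)²/(3.316+15.222) = 1252664449/2112507775 ≈ 0.593 in

Q = 1252664449/2112507775 in ≈ 0.593 in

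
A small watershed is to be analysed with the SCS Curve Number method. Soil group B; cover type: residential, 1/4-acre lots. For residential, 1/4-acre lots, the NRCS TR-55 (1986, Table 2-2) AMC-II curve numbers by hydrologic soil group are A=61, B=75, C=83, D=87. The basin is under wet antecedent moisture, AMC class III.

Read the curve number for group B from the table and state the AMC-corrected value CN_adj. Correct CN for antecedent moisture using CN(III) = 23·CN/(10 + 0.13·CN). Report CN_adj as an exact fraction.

CN_adj = 6900/79 ≈ 87.342

NRCS table: residential, 1/4-acre lots, soil group B → CN(II) = 75
Wet (AMC III): CN(III) = 23·75/(10 + 0.13·75) = 1725/(79/4) = 6900/79 ≈ 87.342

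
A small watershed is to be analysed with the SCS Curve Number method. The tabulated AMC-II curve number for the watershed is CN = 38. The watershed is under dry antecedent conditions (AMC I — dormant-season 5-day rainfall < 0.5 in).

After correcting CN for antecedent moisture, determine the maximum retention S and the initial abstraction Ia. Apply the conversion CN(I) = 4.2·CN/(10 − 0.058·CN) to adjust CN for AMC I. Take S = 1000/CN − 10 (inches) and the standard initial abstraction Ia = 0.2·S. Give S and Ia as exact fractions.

S = 15500/399 in ≈ 38.847 in; Ia = 3100/399 in ≈ 7.769 in

Adjust CN=38 to AMC I: 4.2·38/(10 − 0.058·38) → (798/5) ÷ (1949/250) = 39900/1949 ≈ 20.472
Retention S: 1000/CN − 10 with CN=20.472 → S = 15500/399 ≈ 38.847 in
Initial abstraction Ia = S/5 = (15500/399)/5 = 3100/399 ≈ 7.769 in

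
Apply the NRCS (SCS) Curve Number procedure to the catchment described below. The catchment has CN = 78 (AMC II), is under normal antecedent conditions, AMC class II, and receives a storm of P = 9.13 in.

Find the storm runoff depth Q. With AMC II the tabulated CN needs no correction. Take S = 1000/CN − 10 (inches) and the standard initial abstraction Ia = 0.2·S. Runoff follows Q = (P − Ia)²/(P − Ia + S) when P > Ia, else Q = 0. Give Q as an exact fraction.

Q = 9223369/1431300 in ≈ 6.444 in

CN(II) = 78; AMC II needs no correction.
Max retention: S = 1000/78 − 10 = 110/39 in (≈ 2.821 in)
Initial abstraction Ia = S/5 = (110/39)/5 = 22/39 ≈ 0.564 in
Since P=9.130 > Ia=0.564: effective rainfall P−Ia = 33407/3900 in
Q: (33407/3900)² ÷ (44407/3900) = 9223369/1431300 in (≈ 6.444 in)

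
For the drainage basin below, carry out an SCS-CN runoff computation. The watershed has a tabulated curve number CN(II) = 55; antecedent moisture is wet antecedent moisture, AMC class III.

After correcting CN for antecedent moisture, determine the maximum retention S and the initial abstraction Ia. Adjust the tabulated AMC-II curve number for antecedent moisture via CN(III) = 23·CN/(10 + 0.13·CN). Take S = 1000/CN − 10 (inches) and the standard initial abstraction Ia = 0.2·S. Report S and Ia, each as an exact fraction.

S = 900/253 in ≈ 3.557 in; Ia = 180/253 in ≈ 0.711 in

Wet (AMC III): CN(III) = 23·55/(10 + 0.13·55) = 1265/(343/20) = 25300/343 ≈ 73.761
Retention S: 1000/CN − 10 with CN=73.761 → S = 900/253 ≈ 3.557 in
Ia = 0.2·(900/253) = 180/253 in ≈ 0.711 in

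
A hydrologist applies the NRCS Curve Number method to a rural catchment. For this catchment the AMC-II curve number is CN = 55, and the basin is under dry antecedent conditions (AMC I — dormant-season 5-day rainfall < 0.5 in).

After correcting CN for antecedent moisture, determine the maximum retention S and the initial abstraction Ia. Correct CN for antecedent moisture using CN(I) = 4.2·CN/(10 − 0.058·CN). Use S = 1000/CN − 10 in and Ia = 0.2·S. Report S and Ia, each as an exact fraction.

S = 1500/77 in ≈ 19.481 in; Ia = 300/77 in ≈ 3.896 in

Adjust CN=55 to AMC I: 4.2·55/(10 − 0.058·55) → 231 ÷ (681/100) = 7700/227 ≈ 33.921
S = 1000/(7700/227) − 10 = 1500/77 in ≈ 19.481 in
Ia = 0.2S: 0.2·19.481 = 3.896 in (exactly 300/77)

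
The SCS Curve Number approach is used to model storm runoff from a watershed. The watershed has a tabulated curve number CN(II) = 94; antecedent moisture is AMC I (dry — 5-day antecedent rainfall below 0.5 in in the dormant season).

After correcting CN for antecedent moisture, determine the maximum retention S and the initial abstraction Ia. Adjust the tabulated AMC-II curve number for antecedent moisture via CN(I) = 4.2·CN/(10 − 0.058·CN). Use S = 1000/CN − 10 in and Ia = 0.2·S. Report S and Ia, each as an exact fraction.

CN(I) from CN(II)=94: (4.2·94)/(10 − 0.058·94) = 32900/379 ≈ 86.807
S = 1000/(32900/379) − 10 = 500/329 in ≈ 1.520 in
Ia = 0.2S: 0.2·1.520 = 0.304 in (exactly 100/329)

S = 500/329 in ≈ 1.520 in; Ia = 100/329 in ≈ 0.304 in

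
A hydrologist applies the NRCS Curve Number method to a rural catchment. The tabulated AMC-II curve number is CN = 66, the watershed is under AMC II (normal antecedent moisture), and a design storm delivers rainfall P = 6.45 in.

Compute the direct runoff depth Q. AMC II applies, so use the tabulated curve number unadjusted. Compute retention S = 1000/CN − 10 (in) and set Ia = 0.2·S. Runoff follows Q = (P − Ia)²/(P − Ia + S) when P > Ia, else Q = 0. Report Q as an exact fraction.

Q = 12794929/4604820 in ≈ 2.779 in

AMC II — tabulated CN = 66 applies directly.
S = 1000/66 − 10 = 170/33 in ≈ 5.152 in
Ia = 0.2·(170/33) = 34/33 in ≈ 1.030 in
Excess rainfall: 6.450 − 1.030 = 5.420 in; P > Ia so Q > 0
Q = (3577/660)²/((3577/660) + 170/33) = (12794929/435600)/(6977/660) = 12794929/4604820 in ≈ 2.779 in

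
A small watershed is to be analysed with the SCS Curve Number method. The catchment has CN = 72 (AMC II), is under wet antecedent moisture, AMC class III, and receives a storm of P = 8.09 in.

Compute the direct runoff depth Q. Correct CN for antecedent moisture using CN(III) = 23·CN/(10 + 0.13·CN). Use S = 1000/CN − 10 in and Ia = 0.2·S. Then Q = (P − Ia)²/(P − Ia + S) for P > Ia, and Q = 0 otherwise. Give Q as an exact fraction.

Q = 25748374369/4046084100 in ≈ 6.364 in

Adjust CN=72 to AMC III: 23·72/(10 + 0.13·72) → 1656 ÷ (484/25) = 10350/121 ≈ 85.537
Max retention: S = 1000/(10350/121) − 10 = 350/207 in (≈ 1.691 in)
Ia = 0.2S: 0.2·1.691 = 0.338 in (exactly 70/207)
P − Ia = 8.090 − 0.338 = 160463/20700 ≈ 7.752 in (> 0, runoff occurs)
Q: (160463/20700)² ÷ (195463/20700) = 25748374369/4046084100 in (≈ 6.364 in)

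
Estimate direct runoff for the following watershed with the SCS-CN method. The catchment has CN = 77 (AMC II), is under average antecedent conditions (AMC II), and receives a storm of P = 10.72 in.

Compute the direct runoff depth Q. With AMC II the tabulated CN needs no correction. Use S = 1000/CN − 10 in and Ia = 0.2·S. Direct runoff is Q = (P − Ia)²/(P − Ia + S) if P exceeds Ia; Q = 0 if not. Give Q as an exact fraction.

Q = 94926049/12144825 in ≈ 7.816 in

AMC II — tabulated CN = 77 applies directly.
Retention S: 1000/CN − 10 with CN=77.000 → S = 230/77 ≈ 2.987 in
Ia = 0.2S: 0.2·2.987 = 0.597 in (exactly 46/77)
Excess rainfall: 10.720 − 0.597 = 10.123 in; P > Ia so Q > 0
Runoff Q = (P−Ia)²/(P−Ia+S) = (10.123)²/(10.123+2.987) = 94926049/12144825 ≈ 7.816 in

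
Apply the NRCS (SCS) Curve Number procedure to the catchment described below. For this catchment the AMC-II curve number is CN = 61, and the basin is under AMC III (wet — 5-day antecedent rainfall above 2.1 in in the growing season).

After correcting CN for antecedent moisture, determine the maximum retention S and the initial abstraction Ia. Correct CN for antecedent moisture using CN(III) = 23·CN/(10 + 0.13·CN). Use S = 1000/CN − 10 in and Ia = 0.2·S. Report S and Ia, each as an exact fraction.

S = 3900/1403 in ≈ 2.780 in; Ia = 780/1403 in ≈ 0.556 in

Adjust CN=61 to AMC III: 23·61/(10 + 0.13·61) → 1403 ÷ (1793/100) = 140300/1793 ≈ 78.249
S = 1000/(140300/1793) − 10 = 3900/1403 in ≈ 2.780 in
Ia = 0.2S: 0.2·2.780 = 0.556 in (exactly 780/1403)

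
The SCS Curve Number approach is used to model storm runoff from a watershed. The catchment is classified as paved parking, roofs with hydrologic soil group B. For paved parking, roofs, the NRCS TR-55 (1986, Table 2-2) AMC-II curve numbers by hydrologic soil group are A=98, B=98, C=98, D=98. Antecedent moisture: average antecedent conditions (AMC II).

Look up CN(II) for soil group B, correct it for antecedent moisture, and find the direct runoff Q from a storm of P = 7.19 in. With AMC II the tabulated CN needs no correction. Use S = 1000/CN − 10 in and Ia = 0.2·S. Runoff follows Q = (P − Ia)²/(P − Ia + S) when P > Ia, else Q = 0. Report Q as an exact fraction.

NRCS table: paved parking, roofs, soil group B → CN(II) = 98
AMC II — tabulated CN = 98 applies directly.
Retention S: 1000/CN − 10 with CN=98.000 → S = 10/49 ≈ 0.204 in
Ia = 0.2·(10/49) = 2/49 in ≈ 0.041 in
Since P=7.190 > Ia=0.041: effective rainfall P−Ia = 35031/4900 in
Runoff Q = (P−Ia)²/(P−Ia+S) = (7.149)²/(7.149+0.204) = 1227170961/176551900 ≈ 6.951 in

Q = 1227170961/176551900 in ≈ 6.951 in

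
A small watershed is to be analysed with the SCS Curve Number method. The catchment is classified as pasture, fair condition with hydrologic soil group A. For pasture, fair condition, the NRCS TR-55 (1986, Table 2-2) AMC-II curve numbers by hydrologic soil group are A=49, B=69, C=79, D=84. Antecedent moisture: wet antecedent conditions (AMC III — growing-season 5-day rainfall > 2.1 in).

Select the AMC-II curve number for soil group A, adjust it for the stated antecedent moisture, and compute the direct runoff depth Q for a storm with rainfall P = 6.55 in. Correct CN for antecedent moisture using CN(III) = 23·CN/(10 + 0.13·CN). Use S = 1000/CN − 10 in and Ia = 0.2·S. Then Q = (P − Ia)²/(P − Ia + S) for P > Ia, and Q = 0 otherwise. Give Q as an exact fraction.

Q = 16189254169/5167001980 in ≈ 3.133 in

NRCS table: pasture, fair condition, soil group A → CN(II) = 49
Adjust CN=49 to AMC III: 23·49/(10 + 0.13·49) → 1127 ÷ (1637/100) = 112700/1637 ≈ 68.845
Max retention: S = 1000/(112700/1637) − 10 = 5100/1127 in (≈ 4.525 in)
Initial abstraction Ia = S/5 = (5100/1127)/5 = 1020/1127 ≈ 0.905 in
Since P=6.550 > Ia=0.905: effective rainfall P−Ia = 127237/22540 in
Q = (127237/22540)²/((127237/22540) + 5100/1127) = (16189254169/508051600)/(229237/22540) = 16189254169/5167001980 in ≈ 3.133 in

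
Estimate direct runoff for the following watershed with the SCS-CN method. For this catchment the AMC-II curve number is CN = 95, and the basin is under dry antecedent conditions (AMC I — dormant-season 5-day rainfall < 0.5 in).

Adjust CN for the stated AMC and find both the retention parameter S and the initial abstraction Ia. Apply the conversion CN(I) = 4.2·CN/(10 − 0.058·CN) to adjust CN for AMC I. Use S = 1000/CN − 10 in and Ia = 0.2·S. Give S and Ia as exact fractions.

S = 500/399 in ≈ 1.253 in; Ia = 100/399 in ≈ 0.251 in

CN(I) from CN(II)=95: (4.2·95)/(10 − 0.058·95) = 39900/449 ≈ 88.864
Retention S: 1000/CN − 10 with CN=88.864 → S = 500/399 ≈ 1.253 in
Ia = 0.2S: 0.2·1.253 = 0.251 in (exactly 100/399)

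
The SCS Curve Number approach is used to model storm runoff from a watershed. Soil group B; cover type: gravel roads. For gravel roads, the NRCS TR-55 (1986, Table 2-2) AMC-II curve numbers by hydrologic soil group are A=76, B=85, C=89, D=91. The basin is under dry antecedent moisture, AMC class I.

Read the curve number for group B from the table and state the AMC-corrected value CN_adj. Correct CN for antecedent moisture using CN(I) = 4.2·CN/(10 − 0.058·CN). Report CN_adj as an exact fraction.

NRCS table: gravel roads, soil group B → CN(II) = 85
Dry (AMC I): CN(I) = 4.2·85/(10 − 0.058·85) = 357/(507/100) = 11900/169 ≈ 70.414

CN_adj = 11900/169 ≈ 70.414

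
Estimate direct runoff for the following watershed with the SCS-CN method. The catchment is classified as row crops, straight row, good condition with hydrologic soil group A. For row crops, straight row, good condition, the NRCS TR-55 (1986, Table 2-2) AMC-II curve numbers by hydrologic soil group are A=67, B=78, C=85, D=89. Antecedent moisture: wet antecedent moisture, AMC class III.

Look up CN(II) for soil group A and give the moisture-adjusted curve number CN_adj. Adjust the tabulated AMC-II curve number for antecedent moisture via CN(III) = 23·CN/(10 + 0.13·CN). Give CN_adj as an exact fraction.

NRCS table: row crops, straight row, good condition, soil group A → CN(II) = 67
Wet (AMC III): CN(III) = 23·67/(10 + 0.13·67) = 1541/(1871/100) = 154100/1871 ≈ 82.362

CN_adj = 154100/1871 ≈ 82.362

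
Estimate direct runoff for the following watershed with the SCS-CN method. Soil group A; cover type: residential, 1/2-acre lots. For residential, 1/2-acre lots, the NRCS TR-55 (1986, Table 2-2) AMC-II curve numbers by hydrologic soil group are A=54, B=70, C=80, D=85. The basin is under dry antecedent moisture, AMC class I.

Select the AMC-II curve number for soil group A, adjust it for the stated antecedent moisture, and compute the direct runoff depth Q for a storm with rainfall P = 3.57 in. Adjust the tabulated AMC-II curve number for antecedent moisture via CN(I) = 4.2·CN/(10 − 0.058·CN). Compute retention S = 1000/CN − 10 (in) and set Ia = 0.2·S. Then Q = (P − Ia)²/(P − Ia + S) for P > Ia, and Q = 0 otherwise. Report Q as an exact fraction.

NRCS table: residential, 1/2-acre lots, soil group A → CN(II) = 54
Dry (AMC I): CN(I) = 4.2·54/(10 − 0.058·54) = (1134/5)/(1717/250) = 56700/1717 ≈ 33.023
Retention S: 1000/CN − 10 with CN=33.023 → S = 11500/567 ≈ 20.282 in
Ia = 0.2S: 0.2·20.282 = 4.056 in (exactly 2300/567)
P = 3.570 ≤ Ia = 4.056 in: entire storm abstracted, Q = 0.

Q = 0 in ≈ 0.000 in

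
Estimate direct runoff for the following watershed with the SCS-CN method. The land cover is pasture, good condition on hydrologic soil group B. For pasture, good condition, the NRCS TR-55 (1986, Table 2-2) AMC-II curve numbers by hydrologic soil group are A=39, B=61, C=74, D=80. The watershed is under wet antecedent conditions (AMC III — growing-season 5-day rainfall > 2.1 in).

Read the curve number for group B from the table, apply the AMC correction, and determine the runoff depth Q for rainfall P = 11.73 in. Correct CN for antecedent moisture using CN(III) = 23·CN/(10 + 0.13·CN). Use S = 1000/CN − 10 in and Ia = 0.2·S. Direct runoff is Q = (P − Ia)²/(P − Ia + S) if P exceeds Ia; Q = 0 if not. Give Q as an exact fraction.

NRCS table: pasture, good condition, soil group B → CN(II) = 61
CN(III) from CN(II)=61: (23·61)/(10 + 0.13·61) = 140300/1793 ≈ 78.249
Retention S: 1000/CN − 10 with CN=78.249 → S = 3900/1403 ≈ 2.780 in
Ia = 0.2S: 0.2·2.780 = 0.556 in (exactly 780/1403)
P − Ia = 11.730 − 0.556 = 1567719/140300 ≈ 11.174 in (> 0, runoff occurs)
Q = (1567719/140300)²/((1567719/140300) + 3900/1403) = (2457742862961/19684090000)/(1957719/140300) = 819247620987/91555991900 in ≈ 8.948 in

Q = 819247620987/91555991900 in ≈ 8.948 in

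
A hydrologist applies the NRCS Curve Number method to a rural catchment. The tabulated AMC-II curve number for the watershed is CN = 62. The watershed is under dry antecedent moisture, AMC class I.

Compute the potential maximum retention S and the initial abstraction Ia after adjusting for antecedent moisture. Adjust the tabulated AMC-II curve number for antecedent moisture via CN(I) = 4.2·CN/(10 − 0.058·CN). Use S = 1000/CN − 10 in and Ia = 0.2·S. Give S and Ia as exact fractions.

Dry (AMC I): CN(I) = 4.2·62/(10 − 0.058·62) = (1302/5)/(1601/250) = 65100/1601 ≈ 40.662
Retention S: 1000/CN − 10 with CN=40.662 → S = 9500/651 ≈ 14.593 in
Ia = 0.2S: 0.2·14.593 = 2.919 in (exactly 1900/651)

S = 9500/651 in ≈ 14.593 in; Ia = 1900/651 in ≈ 2.919 in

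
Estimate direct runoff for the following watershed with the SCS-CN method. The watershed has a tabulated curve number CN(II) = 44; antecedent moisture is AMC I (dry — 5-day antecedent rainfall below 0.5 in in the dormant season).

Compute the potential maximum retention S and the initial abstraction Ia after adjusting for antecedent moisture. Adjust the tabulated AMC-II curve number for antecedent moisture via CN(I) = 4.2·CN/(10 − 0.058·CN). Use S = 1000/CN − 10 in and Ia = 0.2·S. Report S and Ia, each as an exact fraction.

S = 1000/33 in ≈ 30.303 in; Ia = 200/33 in ≈ 6.061 in

Dry (AMC I): CN(I) = 4.2·44/(10 − 0.058·44) = (924/5)/(931/125) = 3300/133 ≈ 24.812
Max retention: S = 1000/(3300/133) − 10 = 1000/33 in (≈ 30.303 in)
Ia = 0.2·(1000/33) = 200/33 in ≈ 6.061 in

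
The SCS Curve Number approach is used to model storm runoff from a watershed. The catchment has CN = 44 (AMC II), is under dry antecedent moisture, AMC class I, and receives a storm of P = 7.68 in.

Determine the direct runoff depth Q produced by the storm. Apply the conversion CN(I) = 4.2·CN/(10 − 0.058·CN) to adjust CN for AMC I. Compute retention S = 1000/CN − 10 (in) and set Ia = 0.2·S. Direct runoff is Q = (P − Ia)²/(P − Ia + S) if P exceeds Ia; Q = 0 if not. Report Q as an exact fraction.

Q = 55778/678975 in ≈ 0.082 in

Dry (AMC I): CN(I) = 4.2·44/(10 − 0.058·44) = (924/5)/(931/125) = 3300/133 ≈ 24.812
S = 1000/(3300/133) − 10 = 1000/33 in ≈ 30.303 in
Initial abstraction Ia = S/5 = (1000/33)/5 = 200/33 ≈ 6.061 in
Excess rainfall: 7.680 − 6.061 = 1.619 in; P > Ia so Q > 0
Runoff Q = (P−Ia)²/(P−Ia+S) = (1.619)²/(1.619+30.303) = 55778/678975 ≈ 0.082 in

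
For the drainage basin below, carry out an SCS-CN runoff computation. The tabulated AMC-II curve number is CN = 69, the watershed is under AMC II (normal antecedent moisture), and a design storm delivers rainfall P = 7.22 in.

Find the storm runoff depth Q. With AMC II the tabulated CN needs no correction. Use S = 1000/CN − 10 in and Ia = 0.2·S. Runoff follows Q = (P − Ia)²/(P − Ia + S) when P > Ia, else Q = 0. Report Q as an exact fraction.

Q = 475632481/128716050 in ≈ 3.695 in

AMC II — tabulated CN = 69 applies directly.
Retention S: 1000/CN − 10 with CN=69.000 → S = 310/69 ≈ 4.493 in
Initial abstraction Ia = S/5 = (310/69)/5 = 62/69 ≈ 0.899 in
P − Ia = 7.220 − 0.899 = 21809/3450 ≈ 6.321 in (> 0, runoff occurs)
Q = (21809/3450)²/((21809/3450) + 310/69) = (475632481/11902500)/(37309/3450) = 475632481/128716050 in ≈ 3.695 in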